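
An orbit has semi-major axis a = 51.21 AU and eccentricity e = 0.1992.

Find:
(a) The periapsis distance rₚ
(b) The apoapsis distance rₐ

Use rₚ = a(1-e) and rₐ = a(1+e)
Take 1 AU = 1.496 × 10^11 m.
a = 51.21 AU = 7.66102 × 10^12 m
e = 0.1992:  1 − e = 0.8008,  1 + e = 1.1992
(a) rₚ = a(1 − e) = 7.66102 × 10^12 m × 0.8008 = 6.13494 × 10^12 m ≈ 41.01 AU
(b) rₐ = a(1 + e) = 7.66102 × 10^12 m × 1.1992 = 9.18709 × 10^12 m ≈ 61.41 AU

Final answer:
(a) rₚ = 41.01 AU
(b) rₐ = 61.41 AU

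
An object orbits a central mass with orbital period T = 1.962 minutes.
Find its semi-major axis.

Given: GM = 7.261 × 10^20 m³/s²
T = 1.962 minutes = 117.72 s
GM = 7.261 × 10^20 m³/s²
Kepler's third law: a³ = GM T² / (4π²)
T² = 13858 s²
a³ = (7.261 × 10^20) × 13858 / (4π²) = 2.54881 × 10^23 m³
a = (a³)^(1/3) = 6.34034 × 10^7 m ≈ 63.4 Mm

Final answer: 63.4 Mm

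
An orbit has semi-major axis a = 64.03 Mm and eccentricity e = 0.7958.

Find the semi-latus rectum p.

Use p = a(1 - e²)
a = 64.03 Mm = 6.403 × 10^7 m
e = 0.7958,  e² = 0.633298,  1 − e² = 0.366702
p = a(1 − e²) = 6.403 × 10^7 m × 0.366702 = 2.348 × 10^7 m ≈ 23.48 Mm

Final answer: p = 23.48 Mm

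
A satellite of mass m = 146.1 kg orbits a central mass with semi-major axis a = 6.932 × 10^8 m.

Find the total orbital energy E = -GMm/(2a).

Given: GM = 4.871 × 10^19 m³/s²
a = 6.932 × 10^8 m
GM = 4.871 × 10^19 m³/s²
2a = 1.3864 × 10^9 m
GMm = 4.871 × 10^19 × 146.1 = 7.11653 × 10^21 m³·kg/s²
E = −GMm/(2a) = -5.1331 × 10^12 J ≈ -5.133 TJ

Final answer: -5.133 TJ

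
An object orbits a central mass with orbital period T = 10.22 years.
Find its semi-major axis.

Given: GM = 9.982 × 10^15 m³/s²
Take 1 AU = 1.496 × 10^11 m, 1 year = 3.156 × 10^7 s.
T = 10.22 years = 3.22543 × 10^8 s
GM = 9.982 × 10^15 m³/s²
Kepler's third law: a³ = GM T² / (4π²)
T² = 1.04034 × 10^17 s²
a³ = (9.982 × 10^15) × (1.04034 × 10^17) / (4π²) = 2.63047 × 10^31 m³
a = (a³)^(1/3) = 2.97402 × 10^10 m ≈ 0.1988 AU

Final answer: 0.1988 AU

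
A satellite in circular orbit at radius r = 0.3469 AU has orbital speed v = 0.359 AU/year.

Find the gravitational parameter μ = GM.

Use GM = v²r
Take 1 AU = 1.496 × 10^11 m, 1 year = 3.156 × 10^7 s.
r = 0.3469 AU = 5.18962 × 10^10 m
v = 0.359 AU/year = 1701.72 m/s
v² = 2.89586 × 10^6 m²/s²
GM = v²r = 2.89586 × 10^6 × 5.18962 × 10^10 = 1.50284 × 10^17 m³/s²
GM ≈ 1.503 × 10^17 m³/s²

Final answer: GM = 1.503 × 10^17 m³/s²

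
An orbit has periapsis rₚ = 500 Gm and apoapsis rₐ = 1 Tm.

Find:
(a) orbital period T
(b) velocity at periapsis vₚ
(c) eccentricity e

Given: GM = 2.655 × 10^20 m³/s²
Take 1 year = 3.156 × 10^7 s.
rₚ = 500 Gm = 5 × 10^11 m
rₐ = 1 Tm = 1 × 10^12 m
GM = 2.655 × 10^20 m³/s²
a = (rₚ + rₐ)/2 = 7.5 × 10^11 m
e = (rₐ − rₚ)/(rₐ + rₚ) = (5 × 10^11) / (1.5 × 10^12) = 0.333333
(a) a³ = 4.21875 × 10^35 m³;  T = 2π √(a³/GM) = 2π × 3.98621 × 10^7 s = 2.50461 × 10^8 s ≈ 7.936 years
(b) vₚ² = GM (2/rₚ − 1/a) = 2.655 × 10^20 × (4 × 10^-12 − 1.33333 × 10^-12) = 7.08 × 10^8 m²/s²;  vₚ = 26608.3 m/s ≈ 26.61 km/s
(c) e = 0.333333 ≈ 0.3333

Final answer:
(a) orbital period T = 7.936 years
(b) velocity at periapsis vₚ = 26.61 km/s
(c) eccentricity e = 0.3333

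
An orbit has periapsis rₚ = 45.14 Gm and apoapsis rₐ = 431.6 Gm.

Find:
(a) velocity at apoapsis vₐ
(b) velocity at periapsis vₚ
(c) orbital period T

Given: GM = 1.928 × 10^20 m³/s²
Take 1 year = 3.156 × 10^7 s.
rₚ = 45.14 Gm = 4.514 × 10^10 m
rₐ = 431.6 Gm = 4.316 × 10^11 m
GM = 1.928 × 10^20 m³/s²
a = (rₚ + rₐ)/2 = 2.3837 × 10^11 m
e = (rₐ − rₚ)/(rₐ + rₚ) = (3.8646 × 10^11) / (4.7674 × 10^11) = 0.810631
(a) vₐ² = GM (2/rₐ − 1/a) = 1.928 × 10^20 × (4.63392 × 10^-12 − 4.19516 × 10^-12) = 8.45932 × 10^7 m²/s²;  vₐ = 9197.46 m/s ≈ 9.197 km/s
(b) vₚ² = GM (2/rₚ − 1/a) = 1.928 × 10^20 × (4.43066 × 10^-11 − 4.19516 × 10^-12) = 7.73349 × 10^9 m²/s²;  vₚ = 87940.2 m/s ≈ 87.94 km/s
(c) a³ = 1.35442 × 10^34 m³;  T = 2π √(a³/GM) = 2π × 8.38154 × 10^6 s = 5.26628 × 10^7 s ≈ 1.669 years

Final answer:
(a) velocity at apoapsis vₐ = 9.197 km/s
(b) velocity at periapsis vₚ = 87.94 km/s
(c) orbital period T = 1.669 years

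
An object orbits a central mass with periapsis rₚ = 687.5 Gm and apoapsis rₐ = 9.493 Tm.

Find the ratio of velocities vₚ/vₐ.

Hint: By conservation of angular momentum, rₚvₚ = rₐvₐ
rₚ = 687.5 Gm = 6.875 × 10^11 m
rₐ = 9.493 Tm = 9.493 × 10^12 m
rₚvₚ = rₐvₐ  ⇒  vₚ/vₐ = rₐ/rₚ
vₚ/vₐ = (9.493 × 10^12) / (6.875 × 10^11) = 13.808

Final answer: vₚ/vₐ = 13.81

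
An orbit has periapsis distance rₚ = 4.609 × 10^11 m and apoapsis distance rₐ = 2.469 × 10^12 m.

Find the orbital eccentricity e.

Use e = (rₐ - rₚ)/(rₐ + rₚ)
rₚ = 4.609 × 10^11 m
rₐ = 2.469 × 10^12 m
rₐ − rₚ = 2.0081 × 10^12 m
rₐ + rₚ = 2.9299 × 10^12 m
e = (rₐ − rₚ)/(rₐ + rₚ) = 0.685382

Final answer: e = 0.6854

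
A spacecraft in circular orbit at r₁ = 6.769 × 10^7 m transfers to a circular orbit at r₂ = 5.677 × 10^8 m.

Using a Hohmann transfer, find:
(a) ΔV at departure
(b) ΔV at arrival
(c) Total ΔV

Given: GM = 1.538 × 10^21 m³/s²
r₁ = 6.769 × 10^7 m
r₂ = 5.677 × 10^8 m
GM = 1.538 × 10^21 m³/s²
Transfer ellipse: a_t = (r₁ + r₂)/2 = 3.17695 × 10^8 m
Circular speed at r₁: v₁ = √(GM/r₁) = 4.76668 × 10^6 m/s
Transfer speed at r₁ (periapsis): v₁ₜ = √(GM(2/r₁ − 1/a_t)) = 6.37192 × 10^6 m/s
(a) ΔV₁ = v₁ₜ − v₁ = 1.60524 × 10^6 m/s ≈ 1605 km/s
Circular speed at r₂: v₂ = √(GM/r₂) = 1.64596 × 10^6 m/s
Transfer speed at r₂ (apoapsis): v₂ₜ = √(GM(2/r₂ − 1/a_t)) = 759759 m/s
(b) ΔV₂ = v₂ − v₂ₜ = 886199 m/s ≈ 886.2 km/s
(c) ΔV_total = ΔV₁ + ΔV₂ = 2.49144 × 10^6 m/s ≈ 2491 km/s

Final answer:
(a) ΔV₁ = 1605 km/s
(b) ΔV₂ = 886.2 km/s
(c) ΔV_total = 2491 km/s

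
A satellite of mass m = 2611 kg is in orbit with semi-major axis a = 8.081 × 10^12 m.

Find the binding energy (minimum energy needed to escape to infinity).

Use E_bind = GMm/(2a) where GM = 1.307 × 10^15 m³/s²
a = 8.081 × 10^12 m
GM = 1.307 × 10^15 m³/s²
m = 2611 kg
GMm = 1.307 × 10^15 × 2611 = 3.41258 × 10^18 m³·kg/s²
2a = 1.6162 × 10^13 m
E_bind = GMm/(2a) = 211148 J ≈ 211.1 kJ

Final answer: 211.1 kJ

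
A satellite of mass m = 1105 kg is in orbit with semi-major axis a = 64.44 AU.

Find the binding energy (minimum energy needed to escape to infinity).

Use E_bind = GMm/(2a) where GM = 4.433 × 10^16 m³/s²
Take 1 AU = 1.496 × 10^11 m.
a = 64.44 AU = 9.64022 × 10^12 m
GM = 4.433 × 10^16 m³/s²
m = 1105 kg
GMm = 4.433 × 10^16 × 1105 = 4.89846 × 10^19 m³·kg/s²
2a = 1.92804 × 10^13 m
E_bind = GMm/(2a) = 2.54064 × 10^6 J ≈ 2.541 MJ

Final answer: 2.541 MJ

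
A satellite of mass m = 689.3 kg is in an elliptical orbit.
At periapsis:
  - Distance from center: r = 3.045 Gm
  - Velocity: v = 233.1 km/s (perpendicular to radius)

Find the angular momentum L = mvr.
r = 3.045 Gm = 3.045 × 10^9 m
v = 233.1 km/s = 233100 m/s
vr = 233100 × 3.045 × 10^9 = 7.0979 × 10^14 m²/s
L = m × vr = 689.3 × 7.0979 × 10^14 = 4.89258 × 10^17 kg·m²/s ≈ 4.893 × 10^17 kg·m²/s

Final answer: L = 4.893 × 10^17 kg·m²/s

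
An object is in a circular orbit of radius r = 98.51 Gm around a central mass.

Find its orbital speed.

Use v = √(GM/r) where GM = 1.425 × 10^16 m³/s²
r = 98.51 Gm = 9.851 × 10^10 m
GM = 1.425 × 10^16 m³/s²
GM/r = (1.425 × 10^16) / (9.851 × 10^10) = 144655 m²/s²
v = √(GM/r) = 380.336 m/s ≈ 380.3 m/s

Final answer: 380.3 m/s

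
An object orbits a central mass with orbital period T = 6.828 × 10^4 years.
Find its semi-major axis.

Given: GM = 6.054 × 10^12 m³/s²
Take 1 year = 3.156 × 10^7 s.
T = 6.828 × 10^4 years = 2.15492 × 10^12 s
GM = 6.054 × 10^12 m³/s²
Kepler's third law: a³ = GM T² / (4π²)
T² = 4.64367 × 10^24 s²
a³ = (6.054 × 10^12) × (4.64367 × 10^24) / (4π²) = 7.12104 × 10^35 m³
a = (a³)^(1/3) = 8.92993 × 10^11 m ≈ 8.93 × 10^11 m

Final answer: 8.93 × 10^11 m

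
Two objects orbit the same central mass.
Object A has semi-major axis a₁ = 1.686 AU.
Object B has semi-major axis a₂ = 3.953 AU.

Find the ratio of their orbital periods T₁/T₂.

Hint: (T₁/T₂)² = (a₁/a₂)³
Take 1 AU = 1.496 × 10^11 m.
a₁ = 1.686 AU = 2.52226 × 10^11 m
a₂ = 3.953 AU = 5.91369 × 10^11 m
a₁/a₂ = 0.426512
T₁/T₂ = (a₁/a₂)^(3/2) = (0.426512)^1.5 = 0.278545

Final answer: T₁/T₂ = 0.2785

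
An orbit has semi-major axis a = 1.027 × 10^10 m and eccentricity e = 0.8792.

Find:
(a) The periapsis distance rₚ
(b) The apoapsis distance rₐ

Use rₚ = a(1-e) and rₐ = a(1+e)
a = 1.027 × 10^10 m
e = 0.8792:  1 − e = 0.1208,  1 + e = 1.8792
(a) rₚ = a(1 − e) = 1.027 × 10^10 m × 0.1208 = 1.24062 × 10^9 m ≈ 1.241 × 10^9 m
(b) rₐ = a(1 + e) = 1.027 × 10^10 m × 1.8792 = 1.92994 × 10^10 m ≈ 1.93 × 10^10 m

Final answer:
(a) rₚ = 1.241 × 10^9 m
(b) rₐ = 1.93 × 10^10 m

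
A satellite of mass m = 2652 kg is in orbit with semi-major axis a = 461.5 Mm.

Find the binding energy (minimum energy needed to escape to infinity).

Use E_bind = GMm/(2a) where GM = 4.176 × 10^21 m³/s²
a = 461.5 Mm = 4.615 × 10^8 m
GM = 4.176 × 10^21 m³/s²
m = 2652 kg
GMm = 4.176 × 10^21 × 2652 = 1.10748 × 10^25 m³·kg/s²
2a = 9.23 × 10^8 m
E_bind = GMm/(2a) = 1.19986 × 10^16 J ≈ 12 PJ

Final answer: 12 PJ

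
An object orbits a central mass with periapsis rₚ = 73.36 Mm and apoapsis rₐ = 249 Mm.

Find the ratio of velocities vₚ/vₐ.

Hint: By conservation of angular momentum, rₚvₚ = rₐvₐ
rₚ = 73.36 Mm = 7.336 × 10^7 m
rₐ = 249 Mm = 2.49 × 10^8 m
rₚvₚ = rₐvₐ  ⇒  vₚ/vₐ = rₐ/rₚ
vₚ/vₐ = (2.49 × 10^8) / (7.336 × 10^7) = 3.39422

Final answer: vₚ/vₐ = 3.394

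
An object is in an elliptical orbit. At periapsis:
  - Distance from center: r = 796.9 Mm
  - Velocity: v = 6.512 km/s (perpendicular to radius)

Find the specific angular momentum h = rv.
r = 796.9 Mm = 7.969 × 10^8 m
v = 6.512 km/s = 6512 m/s
h = rv = 7.969 × 10^8 × 6512 = 5.18941 × 10^12 m²/s ≈ 5.189 × 10^12 m²/s

Final answer: h = 5.189 × 10^12 m²/s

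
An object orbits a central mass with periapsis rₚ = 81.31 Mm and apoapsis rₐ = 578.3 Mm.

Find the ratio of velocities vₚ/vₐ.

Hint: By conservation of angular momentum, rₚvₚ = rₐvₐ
rₚ = 81.31 Mm = 8.131 × 10^7 m
rₐ = 578.3 Mm = 5.783 × 10^8 m
rₚvₚ = rₐvₐ  ⇒  vₚ/vₐ = rₐ/rₚ
vₚ/vₐ = (5.783 × 10^8) / (8.131 × 10^7) = 7.11229

Final answer: vₚ/vₐ = 7.112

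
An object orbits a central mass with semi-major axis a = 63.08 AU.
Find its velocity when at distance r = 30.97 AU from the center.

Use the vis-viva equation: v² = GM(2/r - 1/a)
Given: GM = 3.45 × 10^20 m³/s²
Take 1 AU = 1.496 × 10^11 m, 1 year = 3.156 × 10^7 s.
a = 63.08 AU = 9.43677 × 10^12 m
r = 30.97 AU = 4.63311 × 10^12 m
GM = 3.45 × 10^20 m³/s²
2/r − 1/a = 4.31675 × 10^-13 − 1.05968 × 10^-13 = 3.25707 × 10^-13 m⁻¹
v² = GM (2/r − 1/a) = 1.12369 × 10^8 m²/s²
v = 10600.4 m/s ≈ 2.236 AU/year

Final answer: 2.236 AU/year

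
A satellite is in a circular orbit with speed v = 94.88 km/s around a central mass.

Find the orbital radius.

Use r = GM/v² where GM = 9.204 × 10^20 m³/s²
v = 94.88 km/s = 94880 m/s
GM = 9.204 × 10^20 m³/s²
v² = 9.00221 × 10^9 m²/s²
r = GM/v² = (9.204 × 10^20) / (9.00221 × 10^9) = 1.02242 × 10^11 m ≈ 102.2 Gm

Final answer: 102.2 Gm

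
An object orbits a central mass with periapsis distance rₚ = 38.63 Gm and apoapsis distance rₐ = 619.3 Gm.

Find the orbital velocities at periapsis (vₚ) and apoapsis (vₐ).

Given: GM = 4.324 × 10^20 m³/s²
rₚ = 38.63 Gm = 3.863 × 10^10 m
rₐ = 619.3 Gm = 6.193 × 10^11 m
GM = 4.324 × 10^20 m³/s²
a = (rₚ + rₐ)/2 = 3.28965 × 10^11 m
Vis-viva: v² = GM (2/r − 1/a)
vₚ² = 4.324 × 10^20 × (5.17732 × 10^-11 − 3.03984 × 10^-12) = 2.10723 × 10^10 m²/s²
vₚ = 145163 m/s ≈ 145.2 km/s
vₐ² = 4.324 × 10^20 × (3.22945 × 10^-12 − 3.03984 × 10^-12) = 8.19898 × 10^7 m²/s²
vₐ = 9054.82 m/s ≈ 9.055 km/s

Final answer: vₚ = 145.2 km/s, vₐ = 9.055 km/s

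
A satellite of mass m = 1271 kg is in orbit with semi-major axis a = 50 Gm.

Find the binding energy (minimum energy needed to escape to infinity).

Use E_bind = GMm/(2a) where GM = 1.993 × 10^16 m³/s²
a = 50 Gm = 5 × 10^10 m
GM = 1.993 × 10^16 m³/s²
m = 1271 kg
GMm = 1.993 × 10^16 × 1271 = 2.5331 × 10^19 m³·kg/s²
2a = 1 × 10^11 m
E_bind = GMm/(2a) = 2.5331 × 10^8 J ≈ 253.3 MJ

Final answer: 253.3 MJ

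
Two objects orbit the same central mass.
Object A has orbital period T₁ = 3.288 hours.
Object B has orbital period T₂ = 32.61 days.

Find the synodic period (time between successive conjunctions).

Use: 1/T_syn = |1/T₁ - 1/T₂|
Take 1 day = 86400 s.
T₁ = 3.288 hours = 11836.8 s
T₂ = 32.61 days = 2.8175 × 10^6 s
1/T₁ = 8.44823 × 10^-5 s⁻¹
1/T₂ = 3.54924 × 10^-7 s⁻¹
|1/T₁ − 1/T₂| = 8.41274 × 10^-5 s⁻¹
T_syn = 1 / |1/T₁ − 1/T₂| = 11886.7 s ≈ 3.302 hours

Final answer: T_syn = 3.302 hours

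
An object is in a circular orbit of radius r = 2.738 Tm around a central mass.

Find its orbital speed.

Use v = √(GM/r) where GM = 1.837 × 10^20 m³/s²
r = 2.738 Tm = 2.738 × 10^12 m
GM = 1.837 × 10^20 m³/s²
GM/r = (1.837 × 10^20) / (2.738 × 10^12) = 6.70928 × 10^7 m²/s²
v = √(GM/r) = 8191.02 m/s ≈ 8.191 km/s

Final answer: 8.191 km/s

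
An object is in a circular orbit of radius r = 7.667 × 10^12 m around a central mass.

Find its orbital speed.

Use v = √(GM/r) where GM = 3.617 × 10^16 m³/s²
r = 7.667 × 10^12 m
GM = 3.617 × 10^16 m³/s²
GM/r = (3.617 × 10^16) / (7.667 × 10^12) = 4717.62 m²/s²
v = √(GM/r) = 68.6849 m/s ≈ 68.68 m/s

Final answer: 68.68 m/s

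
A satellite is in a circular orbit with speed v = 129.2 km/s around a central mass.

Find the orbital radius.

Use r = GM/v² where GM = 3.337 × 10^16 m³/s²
v = 129.2 km/s = 129200 m/s
GM = 3.337 × 10^16 m³/s²
v² = 1.66926 × 10^10 m²/s²
r = GM/v² = (3.337 × 10^16) / (1.66926 × 10^10) = 1.99908 × 10^6 m ≈ 1.999 Mm

Final answer: 1.999 Mm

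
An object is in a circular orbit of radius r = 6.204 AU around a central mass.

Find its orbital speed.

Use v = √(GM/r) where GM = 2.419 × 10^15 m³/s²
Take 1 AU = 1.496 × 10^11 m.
r = 6.204 AU = 9.28118 × 10^11 m
GM = 2.419 × 10^15 m³/s²
GM/r = (2.419 × 10^15) / (9.28118 × 10^11) = 2606.35 m²/s²
v = √(GM/r) = 51.0524 m/s ≈ 51.05 m/s

Final answer: 51.05 m/s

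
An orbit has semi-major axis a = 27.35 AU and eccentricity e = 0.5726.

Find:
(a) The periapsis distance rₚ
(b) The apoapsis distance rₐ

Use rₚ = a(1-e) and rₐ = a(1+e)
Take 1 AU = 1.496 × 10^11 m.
a = 27.35 AU = 4.09156 × 10^12 m
e = 0.5726:  1 − e = 0.4274,  1 + e = 1.5726
(a) rₚ = a(1 − e) = 4.09156 × 10^12 m × 0.4274 = 1.74873 × 10^12 m ≈ 11.69 AU
(b) rₐ = a(1 + e) = 4.09156 × 10^12 m × 1.5726 = 6.43439 × 10^12 m ≈ 43.01 AU

Final answer:
(a) rₚ = 11.69 AU
(b) rₐ = 43.01 AU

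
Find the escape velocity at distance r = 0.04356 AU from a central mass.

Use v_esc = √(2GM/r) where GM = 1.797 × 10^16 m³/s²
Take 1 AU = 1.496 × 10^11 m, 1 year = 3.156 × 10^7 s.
r = 0.04356 AU = 6.51658 × 10^9 m
GM = 1.797 × 10^16 m³/s²
2GM/r = 2 × (1.797 × 10^16) / (6.51658 × 10^9) = 5.51517 × 10^6 m²/s²
v_esc = √(2GM/r) = 2348.44 m/s ≈ 0.4954 AU/year

Final answer: 0.4954 AU/year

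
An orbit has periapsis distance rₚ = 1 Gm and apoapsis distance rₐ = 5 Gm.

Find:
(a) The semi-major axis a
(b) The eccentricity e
rₚ = 1 Gm = 1 × 10^9 m
rₐ = 5 Gm = 5 × 10^9 m
(a) a = (rₚ + rₐ)/2 = 3 × 10^9 m ≈ 3 Gm
(b) e = (rₐ − rₚ)/(rₐ + rₚ) = (4 × 10^9) / (6 × 10^9) = 0.666667

Final answer:
(a) a = 3 Gm
(b) e = 0.6667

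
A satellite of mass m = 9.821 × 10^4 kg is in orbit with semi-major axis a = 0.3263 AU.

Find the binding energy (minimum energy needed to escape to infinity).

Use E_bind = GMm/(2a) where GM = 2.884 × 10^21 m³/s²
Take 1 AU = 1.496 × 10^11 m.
a = 0.3263 AU = 4.88145 × 10^10 m
GM = 2.884 × 10^21 m³/s²
m = 9.821 × 10^4 kg
GMm = 2.884 × 10^21 × 98210 = 2.83238 × 10^26 m³·kg/s²
2a = 9.7629 × 10^10 m
E_bind = GMm/(2a) = 2.90116 × 10^15 J ≈ 2.901 PJ

Final answer: 2.901 PJ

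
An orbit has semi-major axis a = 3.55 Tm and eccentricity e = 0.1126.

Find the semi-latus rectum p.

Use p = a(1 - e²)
a = 3.55 Tm = 3.55 × 10^12 m
e = 0.1126,  e² = 0.0126788,  1 − e² = 0.987321
p = a(1 − e²) = 3.55 × 10^12 m × 0.987321 = 3.50499 × 10^12 m ≈ 3.505 Tm

Final answer: p = 3.505 Tm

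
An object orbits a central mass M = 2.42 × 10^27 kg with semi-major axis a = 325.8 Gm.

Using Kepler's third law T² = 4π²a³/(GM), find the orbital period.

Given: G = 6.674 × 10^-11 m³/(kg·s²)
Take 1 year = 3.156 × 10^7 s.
M = 2.42 × 10^27 kg
GM = G × M = 6.674 × 10^-11 × 2.42 × 10^27 = 1.61511 × 10^17 m³/s²
a = 325.8 Gm = 3.258 × 10^11 m
a³ = 3.45822 × 10^34 m³
T = 2π √(a³/GM) = 2π √((3.45822 × 10^34) / (1.61511 × 10^17)) = 2π × 4.62728 × 10^8 s
T = 2.90741 × 10^9 s ≈ 92.12 years

Final answer: 92.12 years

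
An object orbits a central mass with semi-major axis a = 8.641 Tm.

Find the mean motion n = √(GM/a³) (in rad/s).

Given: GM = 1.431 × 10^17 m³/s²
a = 8.641 Tm = 8.641 × 10^12 m
GM = 1.431 × 10^17 m³/s²
a³ = 6.45197 × 10^38 m³
GM/a³ = (1.431 × 10^17) / (6.45197 × 10^38) = 2.21793 × 10^-22 s⁻²
n = √(GM/a³) = 1.48927 × 10^-11 rad/s ≈ 1.489 × 10^-11 rad/s

Final answer: n = 1.489 × 10^-11 rad/s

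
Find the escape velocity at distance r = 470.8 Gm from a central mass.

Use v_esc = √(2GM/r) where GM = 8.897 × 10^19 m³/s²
r = 470.8 Gm = 4.708 × 10^11 m
GM = 8.897 × 10^19 m³/s²
2GM/r = 2 × (8.897 × 10^19) / (4.708 × 10^11) = 3.77952 × 10^8 m²/s²
v_esc = √(2GM/r) = 19441 m/s ≈ 19.44 km/s

Final answer: 19.44 km/s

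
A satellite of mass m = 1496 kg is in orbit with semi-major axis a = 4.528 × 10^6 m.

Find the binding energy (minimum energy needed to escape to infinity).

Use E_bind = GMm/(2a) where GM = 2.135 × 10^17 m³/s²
a = 4.528 × 10^6 m
GM = 2.135 × 10^17 m³/s²
m = 1496 kg
GMm = 2.135 × 10^17 × 1496 = 3.19396 × 10^20 m³·kg/s²
2a = 9.056 × 10^6 m
E_bind = GMm/(2a) = 3.5269 × 10^13 J ≈ 35.27 TJ

Final answer: 35.27 TJ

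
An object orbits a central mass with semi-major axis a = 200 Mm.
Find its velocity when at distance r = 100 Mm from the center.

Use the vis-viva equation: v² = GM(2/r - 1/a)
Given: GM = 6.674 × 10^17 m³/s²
a = 200 Mm = 2 × 10^8 m
r = 100 Mm = 1 × 10^8 m
GM = 6.674 × 10^17 m³/s²
2/r − 1/a = 2 × 10^-8 − 5 × 10^-9 = 1.5 × 10^-8 m⁻¹
v² = GM (2/r − 1/a) = 1.0011 × 10^10 m²/s²
v = 100055 m/s ≈ 100.1 km/s

Final answer: 100.1 km/s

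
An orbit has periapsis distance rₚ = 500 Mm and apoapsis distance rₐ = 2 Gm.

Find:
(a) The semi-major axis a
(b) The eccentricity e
rₚ = 500 Mm = 5 × 10^8 m
rₐ = 2 Gm = 2 × 10^9 m
(a) a = (rₚ + rₐ)/2 = 1.25 × 10^9 m ≈ 1.25 Gm
(b) e = (rₐ − rₚ)/(rₐ + rₚ) = (1.5 × 10^9) / (2.5 × 10^9) = 0.6

Final answer:
(a) a = 1.25 Gm
(b) e = 0.6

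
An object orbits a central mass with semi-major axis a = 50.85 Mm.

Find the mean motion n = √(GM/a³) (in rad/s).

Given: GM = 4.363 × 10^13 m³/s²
a = 50.85 Mm = 5.085 × 10^7 m
GM = 4.363 × 10^13 m³/s²
a³ = 1.31484 × 10^23 m³
GM/a³ = (4.363 × 10^13) / (1.31484 × 10^23) = 3.31827 × 10^-10 s⁻²
n = √(GM/a³) = 1.82161 × 10^-5 rad/s ≈ 1.822 × 10^-5 rad/s

Final answer: n = 1.822 × 10^-5 rad/s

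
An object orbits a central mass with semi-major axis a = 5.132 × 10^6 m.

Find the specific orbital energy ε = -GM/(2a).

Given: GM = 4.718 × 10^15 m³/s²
a = 5.132 × 10^6 m
GM = 4.718 × 10^15 m³/s²
2a = 1.0264 × 10^7 m
ε = −GM/(2a) = -4.59665 × 10^8 J/kg ≈ -459.7 MJ/kg

Final answer: -459.7 MJ/kg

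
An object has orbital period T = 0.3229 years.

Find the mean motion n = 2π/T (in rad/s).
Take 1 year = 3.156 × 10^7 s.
T = 0.3229 years = 1.01907 × 10^7 s
n = 2π / (1.01907 × 10^7 s) = 6.16559 × 10^-7 rad/s ≈ 6.166 × 10^-7 rad/s

Final answer: n = 6.166 × 10^-7 rad/s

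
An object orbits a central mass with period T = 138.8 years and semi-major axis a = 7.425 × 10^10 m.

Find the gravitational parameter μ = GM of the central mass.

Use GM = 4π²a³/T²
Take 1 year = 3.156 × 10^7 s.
T = 138.8 years = 4.38053 × 10^9 s
a = 7.425 × 10^10 m
a³ = 4.09345 × 10^32 m³
T² = 1.9189 × 10^19 s²
GM = 4π² × (4.09345 × 10^32) / (1.9189 × 10^19) = 8.42163 × 10^14 m³/s²
GM ≈ 8.422 × 10^14 m³/s²

Final answer: GM = 8.422 × 10^14 m³/s²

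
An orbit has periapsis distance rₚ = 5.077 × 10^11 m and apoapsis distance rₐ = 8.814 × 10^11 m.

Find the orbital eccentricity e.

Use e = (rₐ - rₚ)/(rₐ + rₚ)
rₚ = 5.077 × 10^11 m
rₐ = 8.814 × 10^11 m
rₐ − rₚ = 3.737 × 10^11 m
rₐ + rₚ = 1.3891 × 10^12 m
e = (rₐ − rₚ)/(rₐ + rₚ) = 0.269023

Final answer: e = 0.269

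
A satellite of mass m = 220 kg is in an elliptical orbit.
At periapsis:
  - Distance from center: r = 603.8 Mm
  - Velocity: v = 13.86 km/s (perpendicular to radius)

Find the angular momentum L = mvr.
r = 603.8 Mm = 6.038 × 10^8 m
v = 13.86 km/s = 13860 m/s
vr = 13860 × 6.038 × 10^8 = 8.36867 × 10^12 m²/s
L = m × vr = 220 × 8.36867 × 10^12 = 1.84111 × 10^15 kg·m²/s ≈ 1.841 × 10^15 kg·m²/s

Final answer: L = 1.841 × 10^15 kg·m²/s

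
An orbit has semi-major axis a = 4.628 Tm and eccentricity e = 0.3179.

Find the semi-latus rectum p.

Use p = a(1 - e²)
a = 4.628 Tm = 4.628 × 10^12 m
e = 0.3179,  e² = 0.10106,  1 − e² = 0.89894
p = a(1 − e²) = 4.628 × 10^12 m × 0.89894 = 4.16029 × 10^12 m ≈ 4.16 Tm

Final answer: p = 4.16 Tm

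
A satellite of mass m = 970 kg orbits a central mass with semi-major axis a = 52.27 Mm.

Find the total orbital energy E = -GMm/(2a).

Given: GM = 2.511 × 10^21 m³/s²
a = 52.27 Mm = 5.227 × 10^7 m
GM = 2.511 × 10^21 m³/s²
2a = 1.0454 × 10^8 m
GMm = 2.511 × 10^21 × 970 = 2.43567 × 10^24 m³·kg/s²
E = −GMm/(2a) = -2.32989 × 10^16 J ≈ -23.3 PJ

Final answer: -23.3 PJ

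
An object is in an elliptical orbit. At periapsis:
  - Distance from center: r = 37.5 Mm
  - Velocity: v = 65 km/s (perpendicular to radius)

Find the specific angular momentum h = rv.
r = 37.5 Mm = 3.75 × 10^7 m
v = 65 km/s = 65000 m/s
h = rv = 3.75 × 10^7 × 65000 = 2.4375 × 10^12 m²/s ≈ 2.438 × 10^12 m²/s

Final answer: h = 2.438 × 10^12 m²/s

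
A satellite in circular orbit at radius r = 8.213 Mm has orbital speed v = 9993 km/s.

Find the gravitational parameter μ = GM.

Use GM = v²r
r = 8.213 Mm = 8.213 × 10^6 m
v = 9993 km/s = 9.993 × 10^6 m/s
v² = 9.986 × 10^13 m²/s²
GM = v²r = 9.986 × 10^13 × 8.213 × 10^6 = 8.20151 × 10^20 m³/s²
GM ≈ 8.202 × 10^20 m³/s²

Final answer: GM = 8.202 × 10^20 m³/s²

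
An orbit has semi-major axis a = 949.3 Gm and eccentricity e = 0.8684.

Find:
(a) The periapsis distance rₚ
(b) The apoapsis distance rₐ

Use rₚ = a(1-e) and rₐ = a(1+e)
a = 949.3 Gm = 9.493 × 10^11 m
e = 0.8684:  1 − e = 0.1316,  1 + e = 1.8684
(a) rₚ = a(1 − e) = 9.493 × 10^11 m × 0.1316 = 1.24928 × 10^11 m ≈ 124.9 Gm
(b) rₐ = a(1 + e) = 9.493 × 10^11 m × 1.8684 = 1.77367 × 10^12 m ≈ 1.774 Tm

Final answer:
(a) rₚ = 124.9 Gm
(b) rₐ = 1.774 Tm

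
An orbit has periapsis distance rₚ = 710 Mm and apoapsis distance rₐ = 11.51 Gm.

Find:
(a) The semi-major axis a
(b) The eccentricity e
rₚ = 710 Mm = 7.1 × 10^8 m
rₐ = 11.51 Gm = 1.151 × 10^10 m
(a) a = (rₚ + rₐ)/2 = 6.11 × 10^9 m ≈ 6.11 Gm
(b) e = (rₐ − rₚ)/(rₐ + rₚ) = (1.08 × 10^10) / (1.222 × 10^10) = 0.883797

Final answer:
(a) a = 6.11 Gm
(b) e = 0.8838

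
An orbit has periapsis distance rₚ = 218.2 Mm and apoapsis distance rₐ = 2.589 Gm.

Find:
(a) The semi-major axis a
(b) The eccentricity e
rₚ = 218.2 Mm = 2.182 × 10^8 m
rₐ = 2.589 Gm = 2.589 × 10^9 m
(a) a = (rₚ + rₐ)/2 = 1.4036 × 10^9 m ≈ 1.404 Gm
(b) e = (rₐ − rₚ)/(rₐ + rₚ) = (2.3708 × 10^9) / (2.8072 × 10^9) = 0.844543

Final answer:
(a) a = 1.404 Gm
(b) e = 0.8445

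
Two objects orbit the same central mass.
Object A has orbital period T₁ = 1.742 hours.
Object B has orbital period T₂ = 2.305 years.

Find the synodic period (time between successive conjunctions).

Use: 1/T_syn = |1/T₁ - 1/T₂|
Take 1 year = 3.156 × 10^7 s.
T₁ = 1.742 hours = 6271.2 s
T₂ = 2.305 years = 7.27458 × 10^7 s
1/T₁ = 0.000159459 s⁻¹
1/T₂ = 1.37465 × 10^-8 s⁻¹
|1/T₁ − 1/T₂| = 0.000159445 s⁻¹
T_syn = 1 / |1/T₁ − 1/T₂| = 6271.74 s ≈ 1.742 hours

Final answer: T_syn = 1.742 hours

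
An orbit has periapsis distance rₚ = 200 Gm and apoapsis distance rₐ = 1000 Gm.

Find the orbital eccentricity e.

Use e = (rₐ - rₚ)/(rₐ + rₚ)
rₚ = 200 Gm = 2 × 10^11 m
rₐ = 1000 Gm = 1 × 10^12 m
rₐ − rₚ = 8 × 10^11 m
rₐ + rₚ = 1.2 × 10^12 m
e = (rₐ − rₚ)/(rₐ + rₚ) = 0.666667

Final answer: e = 0.6667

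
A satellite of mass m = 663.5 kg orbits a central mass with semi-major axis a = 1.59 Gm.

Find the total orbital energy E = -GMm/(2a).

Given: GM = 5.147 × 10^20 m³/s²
a = 1.59 Gm = 1.59 × 10^9 m
GM = 5.147 × 10^20 m³/s²
2a = 3.18 × 10^9 m
GMm = 5.147 × 10^20 × 663.5 = 3.41503 × 10^23 m³·kg/s²
E = −GMm/(2a) = -1.07391 × 10^14 J ≈ -107.4 TJ

Final answer: -107.4 TJ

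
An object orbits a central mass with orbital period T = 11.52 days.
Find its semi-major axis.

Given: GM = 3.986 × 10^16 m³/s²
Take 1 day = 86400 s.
T = 11.52 days = 995328 s
GM = 3.986 × 10^16 m³/s²
Kepler's third law: a³ = GM T² / (4π²)
T² = 9.90678 × 10^11 s²
a³ = (3.986 × 10^16) × (9.90678 × 10^11) / (4π²) = 1.00025 × 10^27 m³
a = (a³)^(1/3) = 1.00008 × 10^9 m ≈ 1 Gm

Final answer: 1 Gm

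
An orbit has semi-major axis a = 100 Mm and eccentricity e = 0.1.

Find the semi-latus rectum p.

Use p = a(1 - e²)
a = 100 Mm = 1 × 10^8 m
e = 0.1,  e² = 0.01,  1 − e² = 0.99
p = a(1 − e²) = 1 × 10^8 m × 0.99 = 9.9 × 10^7 m ≈ 99 Mm

Final answer: p = 99 Mm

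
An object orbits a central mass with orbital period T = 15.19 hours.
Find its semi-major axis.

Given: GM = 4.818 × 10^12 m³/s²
T = 15.19 hours = 54684 s
GM = 4.818 × 10^12 m³/s²
Kepler's third law: a³ = GM T² / (4π²)
T² = 2.99034 × 10^9 s²
a³ = (4.818 × 10^12) × (2.99034 × 10^9) / (4π²) = 3.64945 × 10^20 m³
a = (a³)^(1/3) = 7.14621 × 10^6 m ≈ 7.146 Mm

Final answer: 7.146 Mm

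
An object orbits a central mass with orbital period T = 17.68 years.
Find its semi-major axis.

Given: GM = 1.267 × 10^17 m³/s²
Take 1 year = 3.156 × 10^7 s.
T = 17.68 years = 5.57981 × 10^8 s
GM = 1.267 × 10^17 m³/s²
Kepler's third law: a³ = GM T² / (4π²)
T² = 3.11343 × 10^17 s²
a³ = (1.267 × 10^17) × (3.11343 × 10^17) / (4π²) = 9.99207 × 10^32 m³
a = (a³)^(1/3) = 9.99736 × 10^10 m ≈ 99.97 Gm

Final answer: 99.97 Gm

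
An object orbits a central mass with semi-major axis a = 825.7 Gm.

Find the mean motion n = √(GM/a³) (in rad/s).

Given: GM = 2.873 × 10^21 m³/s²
a = 825.7 Gm = 8.257 × 10^11 m
GM = 2.873 × 10^21 m³/s²
a³ = 5.62946 × 10^35 m³
GM/a³ = (2.873 × 10^21) / (5.62946 × 10^35) = 5.10351 × 10^-15 s⁻²
n = √(GM/a³) = 7.14388 × 10^-8 rad/s ≈ 7.144 × 10^-8 rad/s

Final answer: n = 7.144 × 10^-8 rad/s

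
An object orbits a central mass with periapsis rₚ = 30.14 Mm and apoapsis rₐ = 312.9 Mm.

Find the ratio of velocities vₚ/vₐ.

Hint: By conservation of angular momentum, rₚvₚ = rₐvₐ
rₚ = 30.14 Mm = 3.014 × 10^7 m
rₐ = 312.9 Mm = 3.129 × 10^8 m
rₚvₚ = rₐvₐ  ⇒  vₚ/vₐ = rₐ/rₚ
vₚ/vₐ = (3.129 × 10^8) / (3.014 × 10^7) = 10.3816

Final answer: vₚ/vₐ = 10.38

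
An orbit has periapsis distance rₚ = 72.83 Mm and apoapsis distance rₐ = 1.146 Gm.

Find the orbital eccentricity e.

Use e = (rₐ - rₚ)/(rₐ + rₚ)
rₚ = 72.83 Mm = 7.283 × 10^7 m
rₐ = 1.146 Gm = 1.146 × 10^9 m
rₐ − rₚ = 1.07317 × 10^9 m
rₐ + rₚ = 1.21883 × 10^9 m
e = (rₐ − rₚ)/(rₐ + rₚ) = 0.880492

Final answer: e = 0.8805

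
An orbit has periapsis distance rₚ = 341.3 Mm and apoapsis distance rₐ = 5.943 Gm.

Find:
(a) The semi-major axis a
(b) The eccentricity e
rₚ = 341.3 Mm = 3.413 × 10^8 m
rₐ = 5.943 Gm = 5.943 × 10^9 m
(a) a = (rₚ + rₐ)/2 = 3.14215 × 10^9 m ≈ 3.142 Gm
(b) e = (rₐ − rₚ)/(rₐ + rₚ) = (5.6017 × 10^9) / (6.2843 × 10^9) = 0.89138

Final answer:
(a) a = 3.142 Gm
(b) e = 0.8914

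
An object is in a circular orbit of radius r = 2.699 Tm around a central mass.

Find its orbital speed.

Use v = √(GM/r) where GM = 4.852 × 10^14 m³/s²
r = 2.699 Tm = 2.699 × 10^12 m
GM = 4.852 × 10^14 m³/s²
GM/r = (4.852 × 10^14) / (2.699 × 10^12) = 179.77 m²/s²
v = √(GM/r) = 13.4078 m/s ≈ 13.41 m/s

Final answer: 13.41 m/s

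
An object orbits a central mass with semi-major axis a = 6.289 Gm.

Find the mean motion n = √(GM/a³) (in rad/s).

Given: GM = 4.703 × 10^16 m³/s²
a = 6.289 Gm = 6.289 × 10^9 m
GM = 4.703 × 10^16 m³/s²
a³ = 2.4874 × 10^29 m³
GM/a³ = (4.703 × 10^16) / (2.4874 × 10^29) = 1.89073 × 10^-13 s⁻²
n = √(GM/a³) = 4.34826 × 10^-7 rad/s ≈ 4.348 × 10^-7 rad/s

Final answer: n = 4.348 × 10^-7 rad/s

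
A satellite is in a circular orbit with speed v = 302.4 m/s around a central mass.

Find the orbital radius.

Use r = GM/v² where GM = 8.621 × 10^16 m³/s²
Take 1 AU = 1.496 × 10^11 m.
v = 302.4 m/s
GM = 8.621 × 10^16 m³/s²
v² = 91445.8 m²/s²
r = GM/v² = (8.621 × 10^16) / 91445.8 = 9.42745 × 10^11 m ≈ 6.302 AU

Final answer: 6.302 AU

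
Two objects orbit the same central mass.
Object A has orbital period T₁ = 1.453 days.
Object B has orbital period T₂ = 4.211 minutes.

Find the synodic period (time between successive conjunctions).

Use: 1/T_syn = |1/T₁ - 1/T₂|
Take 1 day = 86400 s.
T₁ = 1.453 days = 125539 s
T₂ = 4.211 minutes = 252.66 s
1/T₁ = 7.96564 × 10^-6 s⁻¹
1/T₂ = 0.00395789 s⁻¹
|1/T₁ − 1/T₂| = 0.00394992 s⁻¹
T_syn = 1 / |1/T₁ − 1/T₂| = 253.17 s ≈ 4.219 minutes

Final answer: T_syn = 4.219 minutes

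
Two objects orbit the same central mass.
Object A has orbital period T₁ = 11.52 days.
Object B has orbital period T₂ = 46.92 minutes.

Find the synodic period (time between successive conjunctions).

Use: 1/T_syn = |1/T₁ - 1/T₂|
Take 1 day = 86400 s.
T₁ = 11.52 days = 995328 s
T₂ = 46.92 minutes = 2815.2 s
1/T₁ = 1.00469 × 10^-6 s⁻¹
1/T₂ = 0.000355215 s⁻¹
|1/T₁ − 1/T₂| = 0.00035421 s⁻¹
T_syn = 1 / |1/T₁ − 1/T₂| = 2823.19 s ≈ 47.05 minutes

Final answer: T_syn = 47.05 minutes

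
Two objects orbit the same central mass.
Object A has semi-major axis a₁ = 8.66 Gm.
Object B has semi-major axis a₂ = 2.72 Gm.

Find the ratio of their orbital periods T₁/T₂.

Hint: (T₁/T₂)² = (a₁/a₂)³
a₁ = 8.66 Gm = 8.66 × 10^9 m
a₂ = 2.72 Gm = 2.72 × 10^9 m
a₁/a₂ = 3.18382
T₁/T₂ = (a₁/a₂)^(3/2) = (3.18382)^1.5 = 5.68098

Final answer: T₁/T₂ = 5.681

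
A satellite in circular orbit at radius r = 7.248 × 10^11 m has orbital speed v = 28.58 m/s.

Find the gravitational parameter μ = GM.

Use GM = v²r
r = 7.248 × 10^11 m
v = 28.58 m/s
v² = 816.816 m²/s²
GM = v²r = 816.816 × 7.248 × 10^11 = 5.92029 × 10^14 m³/s²
GM ≈ 5.92 × 10^14 m³/s²

Final answer: GM = 5.92 × 10^14 m³/s²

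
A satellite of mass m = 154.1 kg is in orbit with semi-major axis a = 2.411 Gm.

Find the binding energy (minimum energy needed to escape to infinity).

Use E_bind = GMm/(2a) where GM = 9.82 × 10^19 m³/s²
a = 2.411 Gm = 2.411 × 10^9 m
GM = 9.82 × 10^19 m³/s²
m = 154.1 kg
GMm = 9.82 × 10^19 × 154.1 = 1.51326 × 10^22 m³·kg/s²
2a = 4.822 × 10^9 m
E_bind = GMm/(2a) = 3.13825 × 10^12 J ≈ 3.138 TJ

Final answer: 3.138 TJ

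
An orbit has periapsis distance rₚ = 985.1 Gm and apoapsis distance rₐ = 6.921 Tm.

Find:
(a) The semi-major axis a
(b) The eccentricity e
rₚ = 985.1 Gm = 9.851 × 10^11 m
rₐ = 6.921 Tm = 6.921 × 10^12 m
(a) a = (rₚ + rₐ)/2 = 3.95305 × 10^12 m ≈ 3.953 Tm
(b) e = (rₐ − rₚ)/(rₐ + rₚ) = (5.9359 × 10^12) / (7.9061 × 10^12) = 0.7508

Final answer:
(a) a = 3.953 Tm
(b) e = 0.7508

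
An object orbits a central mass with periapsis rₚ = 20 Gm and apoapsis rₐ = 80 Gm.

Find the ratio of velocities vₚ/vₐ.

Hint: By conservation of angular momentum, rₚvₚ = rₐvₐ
rₚ = 20 Gm = 2 × 10^10 m
rₐ = 80 Gm = 8 × 10^10 m
rₚvₚ = rₐvₐ  ⇒  vₚ/vₐ = rₐ/rₚ
vₚ/vₐ = (8 × 10^10) / (2 × 10^10) = 4

Final answer: vₚ/vₐ = 4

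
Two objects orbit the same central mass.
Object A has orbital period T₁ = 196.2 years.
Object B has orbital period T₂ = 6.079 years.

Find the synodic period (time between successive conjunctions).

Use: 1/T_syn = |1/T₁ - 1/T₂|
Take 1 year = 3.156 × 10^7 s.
T₁ = 196.2 years = 6.19207 × 10^9 s
T₂ = 6.079 years = 1.91853 × 10^8 s
1/T₁ = 1.61497 × 10^-10 s⁻¹
1/T₂ = 5.21232 × 10^-9 s⁻¹
|1/T₁ − 1/T₂| = 5.05082 × 10^-9 s⁻¹
T_syn = 1 / |1/T₁ − 1/T₂| = 1.97988 × 10^8 s ≈ 6.273 years

Final answer: T_syn = 6.273 years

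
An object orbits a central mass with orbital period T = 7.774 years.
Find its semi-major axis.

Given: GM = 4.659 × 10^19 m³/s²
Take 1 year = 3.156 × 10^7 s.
T = 7.774 years = 2.45347 × 10^8 s
GM = 4.659 × 10^19 m³/s²
Kepler's third law: a³ = GM T² / (4π²)
T² = 6.01954 × 10^16 s²
a³ = (4.659 × 10^19) × (6.01954 × 10^16) / (4π²) = 7.10389 × 10^34 m³
a = (a³)^(1/3) = 4.14157 × 10^11 m ≈ 4.142 × 10^11 m

Final answer: 4.142 × 10^11 m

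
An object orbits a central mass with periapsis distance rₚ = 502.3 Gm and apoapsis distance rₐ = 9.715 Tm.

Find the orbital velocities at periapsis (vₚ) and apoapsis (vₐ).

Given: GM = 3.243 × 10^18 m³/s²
rₚ = 502.3 Gm = 5.023 × 10^11 m
rₐ = 9.715 Tm = 9.715 × 10^12 m
GM = 3.243 × 10^18 m³/s²
a = (rₚ + rₐ)/2 = 5.10865 × 10^12 m
Vis-viva: v² = GM (2/r − 1/a)
vₚ² = 3.243 × 10^18 × (3.98168 × 10^-12 − 1.95746 × 10^-13) = 1.22778 × 10^7 m²/s²
vₚ = 3503.97 m/s ≈ 3.504 km/s
vₐ² = 3.243 × 10^18 × (2.05867 × 10^-13 − 1.95746 × 10^-13) = 32821.7 m²/s²
vₐ = 181.168 m/s ≈ 181.2 m/s

Final answer: vₚ = 3.504 km/s, vₐ = 181.2 m/s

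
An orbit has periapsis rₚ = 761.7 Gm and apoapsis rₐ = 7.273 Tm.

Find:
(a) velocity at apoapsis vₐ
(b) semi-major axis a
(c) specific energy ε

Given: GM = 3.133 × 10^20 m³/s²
rₚ = 761.7 Gm = 7.617 × 10^11 m
rₐ = 7.273 Tm = 7.273 × 10^12 m
GM = 3.133 × 10^20 m³/s²
a = (rₚ + rₐ)/2 = 4.01735 × 10^12 m
e = (rₐ − rₚ)/(rₐ + rₚ) = (6.5113 × 10^12) / (8.0347 × 10^12) = 0.810397
(a) vₐ² = GM (2/rₐ − 1/a) = 3.133 × 10^20 × (2.7499 × 10^-13 − 2.4892 × 10^-13) = 8.16754 × 10^6 m²/s²;  vₐ = 2857.89 m/s ≈ 2.858 km/s
(b) a = 4.01735 × 10^12 m ≈ 4.017 Tm
(c) 2a = 8.0347 × 10^12 m;  ε = −GM/(2a) = -3.89934 × 10^7 J/kg ≈ -38.99 MJ/kg

Final answer:
(a) velocity at apoapsis vₐ = 2.858 km/s
(b) semi-major axis a = 4.017 Tm
(c) specific energy ε = -38.99 MJ/kg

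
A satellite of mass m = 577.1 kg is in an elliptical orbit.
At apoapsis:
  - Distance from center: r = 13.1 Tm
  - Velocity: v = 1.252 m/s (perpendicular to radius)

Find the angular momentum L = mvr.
r = 13.1 Tm = 1.31 × 10^13 m
v = 1.252 m/s
vr = 1.252 × 1.31 × 10^13 = 1.64012 × 10^13 m²/s
L = m × vr = 577.1 × 1.64012 × 10^13 = 9.46513 × 10^15 kg·m²/s ≈ 9.465 × 10^15 kg·m²/s

Final answer: L = 9.465 × 10^15 kg·m²/s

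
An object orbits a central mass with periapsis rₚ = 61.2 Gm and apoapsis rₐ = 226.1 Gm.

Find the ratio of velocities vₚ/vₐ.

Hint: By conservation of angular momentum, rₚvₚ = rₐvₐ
rₚ = 61.2 Gm = 6.12 × 10^10 m
rₐ = 226.1 Gm = 2.261 × 10^11 m
rₚvₚ = rₐvₐ  ⇒  vₚ/vₐ = rₐ/rₚ
vₚ/vₐ = (2.261 × 10^11) / (6.12 × 10^10) = 3.69444

Final answer: vₚ/vₐ = 3.694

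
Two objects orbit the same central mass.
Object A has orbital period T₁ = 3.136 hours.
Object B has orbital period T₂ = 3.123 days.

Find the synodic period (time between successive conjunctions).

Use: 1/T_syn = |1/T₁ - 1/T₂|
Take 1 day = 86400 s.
T₁ = 3.136 hours = 11289.6 s
T₂ = 3.123 days = 269827 s
1/T₁ = 8.85771 × 10^-5 s⁻¹
1/T₂ = 3.70608 × 10^-6 s⁻¹
|1/T₁ − 1/T₂| = 8.4871 × 10^-5 s⁻¹
T_syn = 1 / |1/T₁ − 1/T₂| = 11782.6 s ≈ 3.273 hours

Final answer: T_syn = 3.273 hours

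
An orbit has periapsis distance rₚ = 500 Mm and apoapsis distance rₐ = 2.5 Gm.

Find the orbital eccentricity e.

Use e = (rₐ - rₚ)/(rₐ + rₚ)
rₚ = 500 Mm = 5 × 10^8 m
rₐ = 2.5 Gm = 2.5 × 10^9 m
rₐ − rₚ = 2 × 10^9 m
rₐ + rₚ = 3 × 10^9 m
e = (rₐ − rₚ)/(rₐ + rₚ) = 0.666667

Final answer: e = 0.6667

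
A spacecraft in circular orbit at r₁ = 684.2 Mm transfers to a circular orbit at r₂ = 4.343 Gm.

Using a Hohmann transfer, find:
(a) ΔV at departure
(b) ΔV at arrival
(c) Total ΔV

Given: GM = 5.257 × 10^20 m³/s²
r₁ = 684.2 Mm = 6.842 × 10^8 m
r₂ = 4.343 Gm = 4.343 × 10^9 m
GM = 5.257 × 10^20 m³/s²
Transfer ellipse: a_t = (r₁ + r₂)/2 = 2.5136 × 10^9 m
Circular speed at r₁: v₁ = √(GM/r₁) = 876552 m/s
Transfer speed at r₁ (periapsis): v₁ₜ = √(GM(2/r₁ − 1/a_t)) = 1.15219 × 10^6 m/s
(a) ΔV₁ = v₁ₜ − v₁ = 275639 m/s ≈ 275.6 km/s
Circular speed at r₂: v₂ = √(GM/r₂) = 347916 m/s
Transfer speed at r₂ (apoapsis): v₂ₜ = √(GM(2/r₂ − 1/a_t)) = 181517 m/s
(b) ΔV₂ = v₂ − v₂ₜ = 166399 m/s ≈ 166.4 km/s
(c) ΔV_total = ΔV₁ + ΔV₂ = 442038 m/s ≈ 442 km/s

Final answer:
(a) ΔV₁ = 275.6 km/s
(b) ΔV₂ = 166.4 km/s
(c) ΔV_total = 442 km/s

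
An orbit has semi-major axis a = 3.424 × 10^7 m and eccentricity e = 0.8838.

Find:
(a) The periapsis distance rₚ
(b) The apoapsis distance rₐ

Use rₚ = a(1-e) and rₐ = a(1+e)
a = 3.424 × 10^7 m
e = 0.8838:  1 − e = 0.1162,  1 + e = 1.8838
(a) rₚ = a(1 − e) = 3.424 × 10^7 m × 0.1162 = 3.97869 × 10^6 m ≈ 3.979 × 10^6 m
(b) rₐ = a(1 + e) = 3.424 × 10^7 m × 1.8838 = 6.45013 × 10^7 m ≈ 6.45 × 10^7 m

Final answer:
(a) rₚ = 3.979 × 10^6 m
(b) rₐ = 6.45 × 10^7 m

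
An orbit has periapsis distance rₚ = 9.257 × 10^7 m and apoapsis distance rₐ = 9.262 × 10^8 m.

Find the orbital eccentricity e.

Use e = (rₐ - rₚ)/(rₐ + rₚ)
rₚ = 9.257 × 10^7 m
rₐ = 9.262 × 10^8 m
rₐ − rₚ = 8.3363 × 10^8 m
rₐ + rₚ = 1.01877 × 10^9 m
e = (rₐ − rₚ)/(rₐ + rₚ) = 0.818271

Final answer: e = 0.8183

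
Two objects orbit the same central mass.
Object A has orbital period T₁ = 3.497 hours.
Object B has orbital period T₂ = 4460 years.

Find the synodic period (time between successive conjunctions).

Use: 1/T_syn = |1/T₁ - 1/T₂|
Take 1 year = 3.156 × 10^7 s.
T₁ = 3.497 hours = 12589.2 s
T₂ = 4460 years = 1.40758 × 10^11 s
1/T₁ = 7.94332 × 10^-5 s⁻¹
1/T₂ = 7.10441 × 10^-12 s⁻¹
|1/T₁ − 1/T₂| = 7.94332 × 10^-5 s⁻¹
T_syn = 1 / |1/T₁ − 1/T₂| = 12589.2 s ≈ 3.497 hours

Final answer: T_syn = 3.497 hours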